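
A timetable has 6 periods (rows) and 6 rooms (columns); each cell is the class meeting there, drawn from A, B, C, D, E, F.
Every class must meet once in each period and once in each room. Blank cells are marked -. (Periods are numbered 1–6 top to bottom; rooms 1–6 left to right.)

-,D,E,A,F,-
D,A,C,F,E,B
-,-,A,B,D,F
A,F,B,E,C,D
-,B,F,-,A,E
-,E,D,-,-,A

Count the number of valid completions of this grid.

1

Period 1, room 1: eliminating its period and room leaves {B, C}.
Period 1, room 6: eliminating its period and room leaves {C}.
Period 3, room 1: eliminating its period and room leaves {C, E}.
Period 3, room 2: eliminating its period and room leaves {C}.
Period 5, room 1: eliminating its period and room leaves {C}.
Period 5, room 4: eliminating its period and room leaves {C, D}.
Period 6, room 1: eliminating its period and room leaves {B, C, F}.
Period 6, room 4: eliminating its period and room leaves {C}.
Period 6, room 5: eliminating its period and room leaves {B}.
Only one assignment across all blanks avoids any period or room repeat, giving 1 completion.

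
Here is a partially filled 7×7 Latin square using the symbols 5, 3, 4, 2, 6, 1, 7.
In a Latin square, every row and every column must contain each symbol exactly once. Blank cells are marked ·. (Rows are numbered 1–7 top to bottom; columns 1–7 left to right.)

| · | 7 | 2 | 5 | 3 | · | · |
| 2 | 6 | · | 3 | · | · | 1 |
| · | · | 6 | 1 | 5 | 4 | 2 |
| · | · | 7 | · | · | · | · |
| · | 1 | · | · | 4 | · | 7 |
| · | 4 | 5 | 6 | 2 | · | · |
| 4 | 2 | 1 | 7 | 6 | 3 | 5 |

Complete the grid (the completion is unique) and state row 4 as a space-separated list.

3 5 7 4 1 2 6

Row 4, column 5: row 4 has {7} and column 5 has {5, 3, 4, 2, 6}, leaving only 1.
Row 2, column 3: row 2 has {3, 2, 6, 1} and column 3 has {5, 2, 6, 1, 7}, leaving only 4.
Row 2, column 5: row 2 has {3, 4, 2, 6, 1} and column 5 has {5, 3, 4, 2, 6, 1}, leaving only 7.
Row 2, column 6: row 2 has {3, 4, 2, 6, 1, 7} and column 6 has {3, 4}, leaving only 5.
Row 3, column 2: row 3 has {5, 4, 2, 6, 1} and column 2 has {4, 2, 6, 1, 7}, leaving only 3.
Row 4, column 2: row 4 has {1, 7} and column 2 has {3, 4, 2, 6, 1, 7}, leaving only 5.
Row 3, column 1: row 3 has {5, 3, 4, 2, 6, 1} and column 1 has {4, 2}, leaving only 7.
Row 5, column 3: row 5 has {4, 1, 7} and column 3 has {5, 4, 2, 6, 1, 7}, leaving only 3.
Row 5, column 4: row 5 has {3, 4, 1, 7} and column 4 has {5, 3, 6, 1, 7}, leaving only 2.
Row 4, column 4: row 4 has {5, 1, 7} and column 4 has {5, 3, 2, 6, 1, 7}, leaving only 4.
Row 5, column 6: row 5 has {3, 4, 2, 1, 7} and column 6 has {5, 3, 4}, leaving only 6.
Row 4, column 6: row 4 has {5, 4, 1, 7} and column 6 has {5, 3, 4, 6}, leaving only 2.
Row 1, column 6: row 1 has {5, 3, 2, 7} and column 6 has {5, 3, 4, 2, 6}, leaving only 1.
Row 1, column 1: row 1 has {5, 3, 2, 1, 7} and column 1 has {4, 2, 7}, leaving only 6.
Row 4, column 1: row 4 has {5, 4, 2, 1, 7} and column 1 has {4, 2, 6, 7}, leaving only 3.
Row 4, column 7: row 4 has {5, 3, 4, 2, 1, 7} and column 7 has {5, 2, 1, 7}, leaving only 6.
So row 4 reads: 3 5 7 4 1 2 6.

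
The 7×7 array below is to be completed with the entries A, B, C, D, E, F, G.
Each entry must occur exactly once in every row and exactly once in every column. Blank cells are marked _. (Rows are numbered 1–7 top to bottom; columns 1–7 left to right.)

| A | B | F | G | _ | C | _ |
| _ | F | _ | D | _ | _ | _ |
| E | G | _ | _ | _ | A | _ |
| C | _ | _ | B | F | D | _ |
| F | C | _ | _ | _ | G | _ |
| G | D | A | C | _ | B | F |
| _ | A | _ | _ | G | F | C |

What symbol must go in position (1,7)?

Row 2, column 1: row 2 has {D, F} and column 1 has {A, C, E, F, G}, leaving only B.
Row 2, column 6: row 2 has {B, D, F} and column 6 has {A, B, C, D, F, G}, leaving only E.
Row 3, column 4: row 3 has {A, E, G} and column 4 has {B, C, D, G}, leaving only F.
Row 4, column 2: row 4 has {B, C, D, F} and column 2 has {A, B, C, D, F, G}, leaving only E.
Row 4, column 3: row 4 has {B, C, D, E, F} and column 3 has {A, F}, leaving only G.
Row 2, column 3: row 2 has {B, D, E, F} and column 3 has {A, F, G}, leaving only C.
Row 2, column 5: row 2 has {B, C, D, E, F} and column 5 has {F, G}, leaving only A.
Row 2, column 7: row 2 has {A, B, C, D, E, F} and column 7 has {C, F}, leaving only G.
Row 4, column 7: row 4 has {B, C, D, E, F, G} and column 7 has {C, F, G}, leaving only A.
Row 6, column 5: row 6 has {A, B, C, D, F, G} and column 5 has {A, F, G}, leaving only E.
Row 1, column 5: row 1 has {A, B, C, F, G} and column 5 has {A, E, F, G}, leaving only D.
Row 1 already has {A, B, C, D, F, G} and column 7 already has {A, C, F, G}, so row 1, column 7 must be E.

E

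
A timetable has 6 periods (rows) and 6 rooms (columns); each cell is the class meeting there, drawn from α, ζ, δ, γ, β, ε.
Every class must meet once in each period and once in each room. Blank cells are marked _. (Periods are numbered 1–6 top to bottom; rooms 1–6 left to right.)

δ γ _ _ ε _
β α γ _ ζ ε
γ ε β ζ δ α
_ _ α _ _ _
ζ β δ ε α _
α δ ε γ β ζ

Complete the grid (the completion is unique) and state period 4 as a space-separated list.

Period 4, room 1: period 4 has {α} and room 1 has {α, ζ, δ, γ, β}, leaving only ε.
Period 4, room 2: period 4 has {α, ε} and room 2 has {α, δ, γ, β, ε}, leaving only ζ.
Period 4, room 5: period 4 has {α, ζ, ε} and room 5 has {α, ζ, δ, β, ε}, leaving only γ.
Period 1, room 3: period 1 has {δ, γ, ε} and room 3 has {α, δ, γ, β, ε}, leaving only ζ.
Period 1, room 6: period 1 has {ζ, δ, γ, ε} and room 6 has {α, ζ, ε}, leaving only β.
Period 4, room 6: period 4 has {α, ζ, γ, ε} and room 6 has {α, ζ, β, ε}, leaving only δ.
Period 4, room 4: period 4 has {α, ζ, δ, γ, ε} and room 4 has {ζ, γ, ε}, leaving only β.
So period 4 reads: ε ζ α β γ δ.

ε ζ α β γ δ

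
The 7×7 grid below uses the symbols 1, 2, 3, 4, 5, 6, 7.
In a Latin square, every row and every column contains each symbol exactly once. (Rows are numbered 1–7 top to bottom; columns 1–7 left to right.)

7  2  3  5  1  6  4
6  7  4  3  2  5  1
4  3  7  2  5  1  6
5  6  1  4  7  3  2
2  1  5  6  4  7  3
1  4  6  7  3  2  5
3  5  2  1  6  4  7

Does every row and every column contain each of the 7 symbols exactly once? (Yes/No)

Yes

Each row is a permutation of the 7 symbols, and so is each column.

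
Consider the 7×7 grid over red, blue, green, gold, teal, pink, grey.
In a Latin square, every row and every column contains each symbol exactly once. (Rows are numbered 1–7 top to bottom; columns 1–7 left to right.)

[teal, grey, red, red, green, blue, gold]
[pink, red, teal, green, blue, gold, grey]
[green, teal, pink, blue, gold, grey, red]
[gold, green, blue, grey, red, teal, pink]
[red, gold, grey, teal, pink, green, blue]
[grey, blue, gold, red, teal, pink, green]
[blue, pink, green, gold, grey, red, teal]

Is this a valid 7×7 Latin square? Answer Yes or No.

No

Row 1 contains red twice (at columns 3 and 4), so it is not a permutation.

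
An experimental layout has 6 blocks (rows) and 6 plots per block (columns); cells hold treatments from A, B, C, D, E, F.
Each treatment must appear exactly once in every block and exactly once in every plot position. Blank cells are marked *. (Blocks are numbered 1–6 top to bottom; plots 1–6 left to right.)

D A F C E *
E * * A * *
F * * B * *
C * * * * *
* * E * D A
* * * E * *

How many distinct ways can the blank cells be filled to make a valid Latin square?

Block 1, plot 6: eliminating its block and plot leaves {B}.
Block 2, plot 2: eliminating its block and plot leaves {B, C, D, F}.
Block 2, plot 3: eliminating its block and plot leaves {B, C, D}.
Block 2, plot 5: eliminating its block and plot leaves {B, C, F}.
Block 2, plot 6: eliminating its block and plot leaves {B, C, D, F}.
Block 3, plot 2: eliminating its block and plot leaves {C, D, E}.
Block 3, plot 3: eliminating its block and plot leaves {A, C, D}.
Block 3, plot 5: eliminating its block and plot leaves {A, C}.
Block 3, plot 6: eliminating its block and plot leaves {C, D, E}.
Block 4, plot 2: eliminating its block and plot leaves {B, D, E, F}.
Block 4, plot 3: eliminating its block and plot leaves {A, B, D}.
Block 4, plot 4: eliminating its block and plot leaves {D, F}.
Block 4, plot 5: eliminating its block and plot leaves {A, B, F}.
Block 4, plot 6: eliminating its block and plot leaves {B, D, E, F}.
Block 5, plot 1: eliminating its block and plot leaves {B}.
Block 5, plot 2: eliminating its block and plot leaves {B, C, F}.
Block 5, plot 4: eliminating its block and plot leaves {F}.
Block 6, plot 1: eliminating its block and plot leaves {A, B}.
Block 6, plot 2: eliminating its block and plot leaves {B, C, D, F}.
Block 6, plot 3: eliminating its block and plot leaves {A, B, C, D}.
Block 6, plot 5: eliminating its block and plot leaves {A, B, C, F}.
Block 6, plot 6: eliminating its block and plot leaves {B, C, D, F}.
Enumerating the assignments across these blanks that avoid any block or plot repeat gives 20 completions.

20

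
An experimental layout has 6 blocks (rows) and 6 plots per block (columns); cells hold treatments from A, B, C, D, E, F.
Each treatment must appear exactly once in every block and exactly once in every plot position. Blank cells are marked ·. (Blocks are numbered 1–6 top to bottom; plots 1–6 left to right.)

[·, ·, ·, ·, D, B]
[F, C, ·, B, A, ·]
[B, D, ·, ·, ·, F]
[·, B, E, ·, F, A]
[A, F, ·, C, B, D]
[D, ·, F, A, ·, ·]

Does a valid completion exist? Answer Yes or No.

No

Block 5, plot 3: block 5 together with plot 3 already contain {A, B, C, D, E, F} — every symbol — so nothing can go there. The grid has no valid completion.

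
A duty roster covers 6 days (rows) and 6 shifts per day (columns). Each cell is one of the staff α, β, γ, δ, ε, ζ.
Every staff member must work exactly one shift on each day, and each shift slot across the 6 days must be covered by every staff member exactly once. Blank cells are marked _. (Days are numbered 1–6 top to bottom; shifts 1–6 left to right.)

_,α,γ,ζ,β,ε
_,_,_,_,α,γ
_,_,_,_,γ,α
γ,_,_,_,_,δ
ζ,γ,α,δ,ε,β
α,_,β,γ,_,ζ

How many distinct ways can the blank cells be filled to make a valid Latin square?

Day 1, shift 1: eliminating its day and shift leaves {δ}.
Day 2, shift 1: eliminating its day and shift leaves {β, δ, ε}.
Day 2, shift 2: eliminating its day and shift leaves {β, δ, ε, ζ}.
Day 2, shift 3: eliminating its day and shift leaves {δ, ε, ζ}.
Day 2, shift 4: eliminating its day and shift leaves {β, ε}.
Day 3, shift 1: eliminating its day and shift leaves {β, δ, ε}.
Day 3, shift 2: eliminating its day and shift leaves {β, δ, ε, ζ}.
Day 3, shift 3: eliminating its day and shift leaves {δ, ε, ζ}.
Day 3, shift 4: eliminating its day and shift leaves {β, ε}.
Day 4, shift 2: eliminating its day and shift leaves {β, ε, ζ}.
Day 4, shift 3: eliminating its day and shift leaves {ε, ζ}.
Day 4, shift 4: eliminating its day and shift leaves {α, β, ε}.
Day 4, shift 5: eliminating its day and shift leaves {ζ}.
Day 6, shift 2: eliminating its day and shift leaves {δ, ε}.
Day 6, shift 5: eliminating its day and shift leaves {δ}.
Enumerating the assignments across these blanks that avoid any day or shift repeat gives 4 completions.

4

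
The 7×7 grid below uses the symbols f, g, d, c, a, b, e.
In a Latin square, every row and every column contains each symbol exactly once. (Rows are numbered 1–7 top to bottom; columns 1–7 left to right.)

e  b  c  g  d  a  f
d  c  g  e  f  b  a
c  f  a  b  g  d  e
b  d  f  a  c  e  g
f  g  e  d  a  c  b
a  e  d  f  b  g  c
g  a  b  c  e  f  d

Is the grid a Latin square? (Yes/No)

Each row is a permutation of the 7 symbols, and so is each column.

Yes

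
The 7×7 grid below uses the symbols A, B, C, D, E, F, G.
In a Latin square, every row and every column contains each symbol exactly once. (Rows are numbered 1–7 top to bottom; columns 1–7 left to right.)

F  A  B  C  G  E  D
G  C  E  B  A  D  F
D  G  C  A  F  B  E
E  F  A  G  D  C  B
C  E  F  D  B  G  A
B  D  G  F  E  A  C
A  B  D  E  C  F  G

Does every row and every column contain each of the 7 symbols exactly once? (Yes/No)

Yes

Each row is a permutation of the 7 symbols, and so is each column.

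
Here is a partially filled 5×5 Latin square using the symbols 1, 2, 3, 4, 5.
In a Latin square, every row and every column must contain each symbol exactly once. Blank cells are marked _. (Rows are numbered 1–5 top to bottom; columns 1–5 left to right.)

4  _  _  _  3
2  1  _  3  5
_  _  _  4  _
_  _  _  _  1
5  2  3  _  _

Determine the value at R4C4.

Row 1, column 2: row 1 has {3, 4} and column 2 has {1, 2}, leaving only 5.
Row 2, column 3: row 2 has {1, 2, 3, 5} and column 3 has {3}, leaving only 4.
Row 3, column 2: row 3 has {4} and column 2 has {1, 2, 5}, leaving only 3.
Row 3, column 1: row 3 has {3, 4} and column 1 has {2, 4, 5}, leaving only 1.
Row 3, column 5: row 3 has {1, 3, 4} and column 5 has {1, 3, 5}, leaving only 2.
Row 3, column 3: row 3 has {1, 2, 3, 4} and column 3 has {3, 4}, leaving only 5.
Row 4, column 1: row 4 has {1} and column 1 has {1, 2, 4, 5}, leaving only 3.
Row 4, column 2: row 4 has {1, 3} and column 2 has {1, 2, 3, 5}, leaving only 4.
Row 4, column 3: row 4 has {1, 3, 4} and column 3 has {3, 4, 5}, leaving only 2.
Row 4 already has {1, 2, 3, 4} and column 4 already has {3, 4}, so row 4, column 4 must be 5.

5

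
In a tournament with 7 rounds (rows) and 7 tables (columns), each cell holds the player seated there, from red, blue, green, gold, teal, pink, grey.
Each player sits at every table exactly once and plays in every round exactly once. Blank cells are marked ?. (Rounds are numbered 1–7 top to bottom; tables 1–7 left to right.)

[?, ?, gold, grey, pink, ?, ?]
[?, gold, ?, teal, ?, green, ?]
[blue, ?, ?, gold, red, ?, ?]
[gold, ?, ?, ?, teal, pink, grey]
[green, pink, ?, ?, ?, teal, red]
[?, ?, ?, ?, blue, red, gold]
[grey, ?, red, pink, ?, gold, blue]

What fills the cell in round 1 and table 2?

Round 1, table 6: round 1 has {gold, pink, grey} and table 6 has {red, green, gold, teal, pink}, leaving only blue.
Round 2, table 5: round 2 has {green, gold, teal} and table 5 has {red, blue, teal, pink}, leaving only grey.
Round 2, table 7: round 2 has {green, gold, teal, grey} and table 7 has {red, blue, gold, grey}, leaving only pink.
Round 2, table 1: round 2 has {green, gold, teal, pink, grey} and table 1 has {blue, green, gold, grey}, leaving only red.
Round 1, table 1: round 1 has {blue, gold, pink, grey} and table 1 has {red, blue, green, gold, grey}, leaving only teal.
Round 1, table 7: round 1 has {blue, gold, teal, pink, grey} and table 7 has {red, blue, gold, pink, grey}, leaving only green.
Round 1 already has {blue, green, gold, teal, pink, grey} and table 2 already has {gold, pink}, so round 1, table 2 must be red.

red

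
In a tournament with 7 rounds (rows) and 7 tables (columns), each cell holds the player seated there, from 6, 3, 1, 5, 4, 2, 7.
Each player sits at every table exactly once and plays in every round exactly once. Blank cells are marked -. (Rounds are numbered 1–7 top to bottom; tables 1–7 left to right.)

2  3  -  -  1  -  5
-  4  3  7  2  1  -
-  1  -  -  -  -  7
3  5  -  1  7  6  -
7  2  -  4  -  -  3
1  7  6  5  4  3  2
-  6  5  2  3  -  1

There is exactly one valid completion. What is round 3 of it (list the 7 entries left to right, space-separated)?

6 1 4 3 5 2 7

Round 1, table 4: round 1 has {3, 1, 5, 2} and table 4 has {1, 5, 4, 2, 7}, leaving only 6.
Round 3, table 4: round 3 has {1, 7} and table 4 has {6, 1, 5, 4, 2, 7}, leaving only 3.
Round 2, table 7: round 2 has {3, 1, 4, 2, 7} and table 7 has {3, 1, 5, 2, 7}, leaving only 6.
Round 2, table 1: round 2 has {6, 3, 1, 4, 2, 7} and table 1 has {3, 1, 2, 7}, leaving only 5.
Round 4, table 7: round 4 has {6, 3, 1, 5, 7} and table 7 has {6, 3, 1, 5, 2, 7}, leaving only 4.
Round 4, table 3: round 4 has {6, 3, 1, 5, 4, 7} and table 3 has {6, 3, 5}, leaving only 2.
Round 3, table 3: round 3 has {3, 1, 7} and table 3 has {6, 3, 5, 2}, leaving only 4.
Round 3, table 1: round 3 has {3, 1, 4, 7} and table 1 has {3, 1, 5, 2, 7}, leaving only 6.
Round 3, table 5: round 3 has {6, 3, 1, 4, 7} and table 5 has {3, 1, 4, 2, 7}, leaving only 5.
Round 3, table 6: round 3 has {6, 3, 1, 5, 4, 7} and table 6 has {6, 3, 1}, leaving only 2.
So round 3 reads: 6 1 4 3 5 2 7.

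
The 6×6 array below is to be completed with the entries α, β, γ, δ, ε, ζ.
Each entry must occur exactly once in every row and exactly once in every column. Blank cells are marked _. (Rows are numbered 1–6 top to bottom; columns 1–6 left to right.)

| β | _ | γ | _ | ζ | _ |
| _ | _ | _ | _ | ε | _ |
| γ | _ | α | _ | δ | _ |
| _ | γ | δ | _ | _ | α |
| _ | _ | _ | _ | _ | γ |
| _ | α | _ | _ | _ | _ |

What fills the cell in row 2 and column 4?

Row 4, column 5: row 4 has {α, γ, δ} and column 5 has {δ, ε, ζ}, leaving only β.
Row 5, column 5: row 5 has {γ} and column 5 has {β, δ, ε, ζ}, leaving only α.
Row 6, column 5: row 6 has {α} and column 5 has {α, β, δ, ε, ζ}, leaving only γ.
Row 2, column 4 is narrowed to {α, β, γ, δ, ζ}.
If it were α, propagating the remaining blanks reaches a contradiction.
If it were β, then row 2, column 6 would be left with no valid symbol.
If it were δ, propagating the remaining blanks reaches a contradiction.
If it were ζ, then row 2, column 6 would be left with no valid symbol.
So row 2, column 4 must be γ.

γ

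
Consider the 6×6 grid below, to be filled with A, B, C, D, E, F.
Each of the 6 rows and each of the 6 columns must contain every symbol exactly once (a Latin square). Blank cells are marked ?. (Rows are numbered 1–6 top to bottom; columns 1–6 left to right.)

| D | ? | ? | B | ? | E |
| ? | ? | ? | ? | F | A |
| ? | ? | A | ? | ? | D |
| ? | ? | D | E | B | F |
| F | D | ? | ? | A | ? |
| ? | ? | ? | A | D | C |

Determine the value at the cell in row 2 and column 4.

Row 1, column 5: row 1 has {B, D, E} and column 5 has {A, B, D, F}, leaving only C.
Row 1, column 3: row 1 has {B, C, D, E} and column 3 has {A, D}, leaving only F.
Row 1, column 2: row 1 has {B, C, D, E, F} and column 2 has {D}, leaving only A.
Row 3, column 5: row 3 has {A, D} and column 5 has {A, B, C, D, F}, leaving only E.
Row 4, column 2: row 4 has {B, D, E, F} and column 2 has {A, D}, leaving only C.
Row 4, column 1: row 4 has {B, C, D, E, F} and column 1 has {D, F}, leaving only A.
Row 5, column 4: row 5 has {A, D, F} and column 4 has {A, B, E}, leaving only C.
Row 2 already has {A, F} and column 4 already has {A, B, C, E}, so row 2, column 4 must be D.

D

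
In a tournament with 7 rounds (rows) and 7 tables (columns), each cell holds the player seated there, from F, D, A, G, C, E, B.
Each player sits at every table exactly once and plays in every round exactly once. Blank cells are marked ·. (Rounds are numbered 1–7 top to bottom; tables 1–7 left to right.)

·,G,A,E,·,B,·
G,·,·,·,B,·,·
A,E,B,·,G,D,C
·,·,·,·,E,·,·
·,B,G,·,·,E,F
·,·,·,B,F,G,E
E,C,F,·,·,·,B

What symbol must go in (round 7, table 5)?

D

Round 1, table 7: round 1 has {A, G, E, B} and table 7 has {F, C, E, B}, leaving only D.
Round 1, table 5: round 1 has {D, A, G, E, B} and table 5 has {F, G, E, B}, leaving only C.
Round 1, table 1: round 1 has {D, A, G, C, E, B} and table 1 has {A, G, E}, leaving only F.
Round 2, table 7: round 2 has {G, B} and table 7 has {F, D, C, E, B}, leaving only A.
Round 3, table 4: round 3 has {D, A, G, C, E, B} and table 4 has {E, B}, leaving only F.
Round 4, table 7: round 4 has {E} and table 7 has {F, D, A, C, E, B}, leaving only G.
Round 7, table 6: round 7 has {F, C, E, B} and table 6 has {D, G, E, B}, leaving only A.
Round 7 already has {F, A, C, E, B} and table 5 already has {F, G, C, E, B}, so round 7, table 5 must be D.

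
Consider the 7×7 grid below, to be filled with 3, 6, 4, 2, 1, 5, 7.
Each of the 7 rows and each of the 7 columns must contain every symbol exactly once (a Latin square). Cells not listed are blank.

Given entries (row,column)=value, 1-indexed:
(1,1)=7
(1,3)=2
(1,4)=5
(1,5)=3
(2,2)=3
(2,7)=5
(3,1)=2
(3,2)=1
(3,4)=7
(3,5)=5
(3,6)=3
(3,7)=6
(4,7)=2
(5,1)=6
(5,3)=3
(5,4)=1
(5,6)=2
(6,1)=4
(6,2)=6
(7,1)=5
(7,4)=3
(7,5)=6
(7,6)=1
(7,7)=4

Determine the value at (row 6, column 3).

Row 1, column 2: row 1 has {3, 2, 5, 7} and column 2 has {3, 6, 1}, leaving only 4.
Row 1, column 6: row 1 has {3, 4, 2, 5, 7} and column 6 has {3, 2, 1}, leaving only 6.
Row 1, column 7: row 1 has {3, 6, 4, 2, 5, 7} and column 7 has {6, 4, 2, 5}, leaving only 1.
Row 2, column 1: row 2 has {3, 5} and column 1 has {6, 4, 2, 5, 7}, leaving only 1.
Row 3, column 3: row 3 has {3, 6, 2, 1, 5, 7} and column 3 has {3, 2}, leaving only 4.
Row 4, column 1: row 4 has {2} and column 1 has {6, 4, 2, 1, 5, 7}, leaving only 3.
Row 5, column 7: row 5 has {3, 6, 2, 1} and column 7 has {6, 4, 2, 1, 5}, leaving only 7.
Row 5, column 2: row 5 has {3, 6, 2, 1, 7} and column 2 has {3, 6, 4, 1}, leaving only 5.
Row 4, column 2: row 4 has {3, 2} and column 2 has {3, 6, 4, 1, 5}, leaving only 7.
Row 5, column 5: row 5 has {3, 6, 2, 1, 5, 7} and column 5 has {3, 6, 5}, leaving only 4.
Row 4, column 5: row 4 has {3, 2, 7} and column 5 has {3, 6, 4, 5}, leaving only 1.
Row 6, column 4: row 6 has {6, 4} and column 4 has {3, 1, 5, 7}, leaving only 2.
Row 6, column 5: row 6 has {6, 4, 2} and column 5 has {3, 6, 4, 1, 5}, leaving only 7.
Row 2, column 5: row 2 has {3, 1, 5} and column 5 has {3, 6, 4, 1, 5, 7}, leaving only 2.
Row 6, column 6: row 6 has {6, 4, 2, 7} and column 6 has {3, 6, 2, 1}, leaving only 5.
Row 6 already has {6, 4, 2, 5, 7} and column 3 already has {3, 4, 2}, so row 6, column 3 must be 1.

1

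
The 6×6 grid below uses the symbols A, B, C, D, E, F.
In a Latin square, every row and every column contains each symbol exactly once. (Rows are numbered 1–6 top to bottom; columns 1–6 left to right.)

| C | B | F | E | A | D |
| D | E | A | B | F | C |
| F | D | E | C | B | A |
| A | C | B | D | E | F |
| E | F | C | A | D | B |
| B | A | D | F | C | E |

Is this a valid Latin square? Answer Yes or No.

Each row is a permutation of the 6 symbols, and so is each column.

Yes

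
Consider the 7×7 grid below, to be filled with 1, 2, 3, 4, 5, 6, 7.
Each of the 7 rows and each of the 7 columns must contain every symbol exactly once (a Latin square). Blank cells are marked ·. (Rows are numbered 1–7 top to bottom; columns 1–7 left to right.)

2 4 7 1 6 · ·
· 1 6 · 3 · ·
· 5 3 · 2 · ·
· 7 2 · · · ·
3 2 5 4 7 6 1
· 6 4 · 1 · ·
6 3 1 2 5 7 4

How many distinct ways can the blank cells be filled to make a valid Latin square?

8

Row 1, column 6: eliminating its row and column leaves {3, 5}.
Row 1, column 7: eliminating its row and column leaves {3, 5}.
Row 2, column 1: eliminating its row and column leaves {4, 5, 7}.
Row 2, column 4: eliminating its row and column leaves {5, 7}.
Row 2, column 6: eliminating its row and column leaves {2, 4, 5}.
Row 2, column 7: eliminating its row and column leaves {2, 5, 7}.
Row 3, column 1: eliminating its row and column leaves {1, 4, 7}.
Row 3, column 4: eliminating its row and column leaves {6, 7}.
Row 3, column 6: eliminating its row and column leaves {1, 4}.
Row 3, column 7: eliminating its row and column leaves {6, 7}.
Row 4, column 1: eliminating its row and column leaves {1, 4, 5}.
Row 4, column 4: eliminating its row and column leaves {3, 5, 6}.
Row 4, column 5: eliminating its row and column leaves {4}.
Row 4, column 6: eliminating its row and column leaves {1, 3, 4, 5}.
Row 4, column 7: eliminating its row and column leaves {3, 5, 6}.
Row 6, column 1: eliminating its row and column leaves {5, 7}.
Row 6, column 4: eliminating its row and column leaves {3, 5, 7}.
Row 6, column 6: eliminating its row and column leaves {2, 3, 5}.
Row 6, column 7: eliminating its row and column leaves {2, 3, 5, 7}.
Enumerating the assignments across these blanks that avoid any row or column repeat gives 8 completions.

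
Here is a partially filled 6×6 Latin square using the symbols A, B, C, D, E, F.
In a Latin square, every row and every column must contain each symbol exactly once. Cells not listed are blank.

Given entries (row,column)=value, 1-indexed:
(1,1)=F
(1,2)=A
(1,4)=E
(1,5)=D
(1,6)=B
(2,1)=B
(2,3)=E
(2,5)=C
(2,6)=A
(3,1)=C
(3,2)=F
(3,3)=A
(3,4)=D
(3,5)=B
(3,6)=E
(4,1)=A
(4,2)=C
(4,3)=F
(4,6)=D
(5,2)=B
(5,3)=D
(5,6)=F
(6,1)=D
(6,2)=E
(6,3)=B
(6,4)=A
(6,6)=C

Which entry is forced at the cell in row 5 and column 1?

E

Row 5 already has {B, D, F} and column 1 already has {A, B, C, D, F}, so row 5, column 1 must be E.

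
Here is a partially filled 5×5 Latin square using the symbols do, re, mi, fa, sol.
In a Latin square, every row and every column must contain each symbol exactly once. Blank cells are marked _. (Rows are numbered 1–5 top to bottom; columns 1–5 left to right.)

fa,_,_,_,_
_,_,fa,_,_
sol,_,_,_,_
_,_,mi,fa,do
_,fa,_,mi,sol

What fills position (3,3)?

do

Row 4, column 1: row 4 has {do, mi, fa} and column 1 has {fa, sol}, leaving only re.
Row 4, column 2: row 4 has {do, re, mi, fa} and column 2 has {fa}, leaving only sol.
Row 5, column 1: row 5 has {mi, fa, sol} and column 1 has {re, fa, sol}, leaving only do.
Row 2, column 1: row 2 has {fa} and column 1 has {do, re, fa, sol}, leaving only mi.
Row 2, column 5: row 2 has {mi, fa} and column 5 has {do, sol}, leaving only re.
Row 1, column 5: row 1 has {fa} and column 5 has {do, re, sol}, leaving only mi.
Row 2, column 2: row 2 has {re, mi, fa} and column 2 has {fa, sol}, leaving only do.
Row 1, column 2: row 1 has {mi, fa} and column 2 has {do, fa, sol}, leaving only re.
Row 2, column 4: row 2 has {do, re, mi, fa} and column 4 has {mi, fa}, leaving only sol.
Row 1, column 4: row 1 has {re, mi, fa} and column 4 has {mi, fa, sol}, leaving only do.
Row 1, column 3: row 1 has {do, re, mi, fa} and column 3 has {mi, fa}, leaving only sol.
Row 3, column 2: row 3 has {sol} and column 2 has {do, re, fa, sol}, leaving only mi.
Row 3, column 4: row 3 has {mi, sol} and column 4 has {do, mi, fa, sol}, leaving only re.
Row 3 already has {re, mi, sol} and column 3 already has {mi, fa, sol}, so row 3, column 3 must be do.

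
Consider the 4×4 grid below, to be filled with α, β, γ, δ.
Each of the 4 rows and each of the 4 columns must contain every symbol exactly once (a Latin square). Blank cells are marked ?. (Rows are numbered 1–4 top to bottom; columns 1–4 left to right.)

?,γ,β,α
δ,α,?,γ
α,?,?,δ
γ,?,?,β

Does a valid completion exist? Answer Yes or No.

No

Row 1, column 1: row 1 together with column 1 already contain {α, β, γ, δ} — every symbol — so nothing can go there. The grid has no valid completion.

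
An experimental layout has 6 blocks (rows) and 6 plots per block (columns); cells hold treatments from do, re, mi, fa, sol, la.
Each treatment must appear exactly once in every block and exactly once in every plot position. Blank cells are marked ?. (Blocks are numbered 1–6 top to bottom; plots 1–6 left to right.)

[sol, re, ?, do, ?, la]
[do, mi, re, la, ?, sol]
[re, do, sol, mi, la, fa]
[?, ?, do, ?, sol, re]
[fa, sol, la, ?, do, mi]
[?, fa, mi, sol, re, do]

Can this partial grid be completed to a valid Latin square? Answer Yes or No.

No block or plot among the givens repeats a symbol, and propagating forced cells runs into no contradiction.
One valid completion exists (for instance, sol re fa do mi la / do mi re la fa sol / re do sol mi la fa / mi la do fa sol re / fa sol la re do mi / la fa mi sol re do).

Yes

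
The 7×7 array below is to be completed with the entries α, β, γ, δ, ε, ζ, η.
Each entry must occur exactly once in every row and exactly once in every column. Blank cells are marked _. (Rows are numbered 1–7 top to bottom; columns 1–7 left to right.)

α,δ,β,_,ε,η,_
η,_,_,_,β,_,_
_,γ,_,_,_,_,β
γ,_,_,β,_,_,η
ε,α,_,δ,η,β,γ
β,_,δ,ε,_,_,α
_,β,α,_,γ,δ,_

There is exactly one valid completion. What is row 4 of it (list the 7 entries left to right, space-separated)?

Row 1, column 7: row 1 has {α, β, δ, ε, η} and column 7 has {α, β, γ, η}, leaving only ζ.
Row 1, column 4: row 1 has {α, β, δ, ε, ζ, η} and column 4 has {β, δ, ε}, leaving only γ.
Row 5, column 3: row 5 has {α, β, γ, δ, ε, η} and column 3 has {α, β, δ}, leaving only ζ.
Row 4, column 3: row 4 has {β, γ, η} and column 3 has {α, β, δ, ζ}, leaving only ε.
Row 4, column 2: row 4 has {β, γ, ε, η} and column 2 has {α, β, γ, δ}, leaving only ζ.
Row 4, column 6: row 4 has {β, γ, ε, ζ, η} and column 6 has {β, δ, η}, leaving only α.
Row 4, column 5: row 4 has {α, β, γ, ε, ζ, η} and column 5 has {β, γ, ε, η}, leaving only δ.
So row 4 reads: γ ζ ε β δ α η.

γ ζ ε β δ α η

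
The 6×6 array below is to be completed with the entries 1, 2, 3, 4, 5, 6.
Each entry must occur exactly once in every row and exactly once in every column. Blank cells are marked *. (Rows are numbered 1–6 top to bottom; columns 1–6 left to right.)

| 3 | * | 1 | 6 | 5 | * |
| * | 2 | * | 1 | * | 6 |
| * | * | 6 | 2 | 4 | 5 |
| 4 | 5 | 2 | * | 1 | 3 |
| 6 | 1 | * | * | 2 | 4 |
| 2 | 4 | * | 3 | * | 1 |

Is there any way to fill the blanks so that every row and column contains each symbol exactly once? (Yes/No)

Row 1, column 2: row 1 together with column 2 already contain {1, 2, 3, 4, 5, 6} — every symbol — so nothing can go there. The grid has no valid completion.

No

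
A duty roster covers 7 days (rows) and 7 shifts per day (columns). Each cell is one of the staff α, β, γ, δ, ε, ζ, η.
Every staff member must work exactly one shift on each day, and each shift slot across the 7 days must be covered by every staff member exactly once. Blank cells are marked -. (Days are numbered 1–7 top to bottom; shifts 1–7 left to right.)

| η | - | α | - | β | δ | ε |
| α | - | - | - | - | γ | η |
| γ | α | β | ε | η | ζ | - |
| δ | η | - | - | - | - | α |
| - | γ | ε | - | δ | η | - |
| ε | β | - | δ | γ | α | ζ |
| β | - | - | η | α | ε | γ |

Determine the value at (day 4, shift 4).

ζ

Day 1, shift 2: day 1 has {α, β, δ, ε, η} and shift 2 has {α, β, γ, η}, leaving only ζ.
Day 1, shift 4: day 1 has {α, β, δ, ε, ζ, η} and shift 4 has {δ, ε, η}, leaving only γ.
Day 3, shift 7: day 3 has {α, β, γ, ε, ζ, η} and shift 7 has {α, γ, ε, ζ, η}, leaving only δ.
Day 4, shift 6: day 4 has {α, δ, η} and shift 6 has {α, γ, δ, ε, ζ, η}, leaving only β.
Day 4 already has {α, β, δ, η} and shift 4 already has {γ, δ, ε, η}, so day 4, shift 4 must be ζ.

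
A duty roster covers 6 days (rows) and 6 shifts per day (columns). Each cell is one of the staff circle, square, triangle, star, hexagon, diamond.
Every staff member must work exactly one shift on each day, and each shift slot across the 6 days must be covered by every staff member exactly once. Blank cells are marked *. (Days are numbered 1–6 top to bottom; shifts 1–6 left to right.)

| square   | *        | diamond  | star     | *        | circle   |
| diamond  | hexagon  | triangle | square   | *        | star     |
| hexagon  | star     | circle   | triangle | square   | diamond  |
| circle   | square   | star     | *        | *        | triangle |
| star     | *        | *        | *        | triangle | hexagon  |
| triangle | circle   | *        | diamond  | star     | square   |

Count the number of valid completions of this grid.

1

Day 1, shift 2: eliminating its day and shift leaves {triangle}.
Day 1, shift 5: eliminating its day and shift leaves {hexagon}.
Day 2, shift 5: eliminating its day and shift leaves {circle}.
Day 4, shift 4: eliminating its day and shift leaves {hexagon}.
Day 4, shift 5: eliminating its day and shift leaves {hexagon, diamond}.
Day 5, shift 2: eliminating its day and shift leaves {diamond}.
Day 5, shift 3: eliminating its day and shift leaves {square}.
Day 5, shift 4: eliminating its day and shift leaves {circle}.
Day 6, shift 3: eliminating its day and shift leaves {hexagon}.
Only one assignment across all blanks avoids any day or shift repeat, giving 1 completion.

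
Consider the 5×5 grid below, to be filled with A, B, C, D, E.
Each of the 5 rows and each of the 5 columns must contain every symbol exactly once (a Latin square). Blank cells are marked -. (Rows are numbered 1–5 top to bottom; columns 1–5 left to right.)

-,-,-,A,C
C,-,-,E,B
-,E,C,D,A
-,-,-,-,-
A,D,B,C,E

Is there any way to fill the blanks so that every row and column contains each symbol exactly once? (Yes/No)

Yes

No row or column among the givens repeats a symbol, and propagating forced cells runs into no contradiction.
One valid completion exists (for instance, D B E A C / C A D E B / B E C D A / E C A B D / A D B C E).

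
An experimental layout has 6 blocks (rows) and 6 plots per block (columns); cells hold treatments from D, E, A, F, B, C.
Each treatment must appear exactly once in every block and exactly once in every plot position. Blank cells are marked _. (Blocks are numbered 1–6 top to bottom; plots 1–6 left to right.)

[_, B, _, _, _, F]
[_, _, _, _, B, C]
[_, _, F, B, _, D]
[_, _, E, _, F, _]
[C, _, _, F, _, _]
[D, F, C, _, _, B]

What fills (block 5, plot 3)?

B

Block 4, plot 6: block 4 has {E, F} and plot 6 has {D, F, B, C}, leaving only A.
Block 4, plot 1: block 4 has {E, A, F} and plot 1 has {D, C}, leaving only B.
Block 5, plot 6: block 5 has {F, C} and plot 6 has {D, A, F, B, C}, leaving only E.
Block 5, plot 3 is narrowed to {D, A, B}.
If it were D, then block 2, plot 3 would be left with no valid symbol.
If it were A, then block 2, plot 3 would be left with no valid symbol.
So block 5, plot 3 must be B.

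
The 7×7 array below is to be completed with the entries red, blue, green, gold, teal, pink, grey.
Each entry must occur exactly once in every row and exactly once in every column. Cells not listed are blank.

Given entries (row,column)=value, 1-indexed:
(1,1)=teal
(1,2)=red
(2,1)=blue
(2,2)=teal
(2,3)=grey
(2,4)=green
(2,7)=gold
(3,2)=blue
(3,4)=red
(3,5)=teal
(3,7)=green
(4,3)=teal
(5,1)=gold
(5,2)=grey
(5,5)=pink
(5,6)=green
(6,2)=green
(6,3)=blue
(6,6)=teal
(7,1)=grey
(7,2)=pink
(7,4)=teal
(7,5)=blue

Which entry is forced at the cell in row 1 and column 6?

Row 2, column 5: row 2 has {blue, green, gold, teal, grey} and column 5 has {blue, teal, pink}, leaving only red.
Row 2, column 6: row 2 has {red, blue, green, gold, teal, grey} and column 6 has {green, teal}, leaving only pink.
Row 3, column 1: row 3 has {red, blue, green, teal} and column 1 has {blue, gold, teal, grey}, leaving only pink.
Row 3, column 3: row 3 has {red, blue, green, teal, pink} and column 3 has {blue, teal, grey}, leaving only gold.
Row 3, column 6: row 3 has {red, blue, green, gold, teal, pink} and column 6 has {green, teal, pink}, leaving only grey.
Row 4, column 2: row 4 has {teal} and column 2 has {red, blue, green, teal, pink, grey}, leaving only gold.
Row 5, column 3: row 5 has {green, gold, pink, grey} and column 3 has {blue, gold, teal, grey}, leaving only red.
Row 5, column 4: row 5 has {red, green, gold, pink, grey} and column 4 has {red, green, teal}, leaving only blue.
Row 5, column 7: row 5 has {red, blue, green, gold, pink, grey} and column 7 has {green, gold}, leaving only teal.
Row 6, column 1: row 6 has {blue, green, teal} and column 1 has {blue, gold, teal, pink, grey}, leaving only red.
Row 4, column 1: row 4 has {gold, teal} and column 1 has {red, blue, gold, teal, pink, grey}, leaving only green.
Row 4, column 5: row 4 has {green, gold, teal} and column 5 has {red, blue, teal, pink}, leaving only grey.
Row 4, column 4: row 4 has {green, gold, teal, grey} and column 4 has {red, blue, green, teal}, leaving only pink.
Row 6, column 5: row 6 has {red, blue, green, teal} and column 5 has {red, blue, teal, pink, grey}, leaving only gold.
Row 1, column 5: row 1 has {red, teal} and column 5 has {red, blue, gold, teal, pink, grey}, leaving only green.
Row 1, column 3: row 1 has {red, green, teal} and column 3 has {red, blue, gold, teal, grey}, leaving only pink.
Row 6, column 4: row 6 has {red, blue, green, gold, teal} and column 4 has {red, blue, green, teal, pink}, leaving only grey.
Row 1, column 4: row 1 has {red, green, teal, pink} and column 4 has {red, blue, green, teal, pink, grey}, leaving only gold.
Row 1 already has {red, green, gold, teal, pink} and column 6 already has {green, teal, pink, grey}, so row 1, column 6 must be blue.

blue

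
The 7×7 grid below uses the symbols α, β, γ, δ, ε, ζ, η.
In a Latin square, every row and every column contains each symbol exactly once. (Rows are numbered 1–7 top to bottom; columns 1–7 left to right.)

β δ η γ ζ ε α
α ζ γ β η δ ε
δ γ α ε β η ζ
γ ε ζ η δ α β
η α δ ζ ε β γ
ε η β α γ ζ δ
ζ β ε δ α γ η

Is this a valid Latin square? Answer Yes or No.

Each row is a permutation of the 7 symbols, and so is each column.

Yes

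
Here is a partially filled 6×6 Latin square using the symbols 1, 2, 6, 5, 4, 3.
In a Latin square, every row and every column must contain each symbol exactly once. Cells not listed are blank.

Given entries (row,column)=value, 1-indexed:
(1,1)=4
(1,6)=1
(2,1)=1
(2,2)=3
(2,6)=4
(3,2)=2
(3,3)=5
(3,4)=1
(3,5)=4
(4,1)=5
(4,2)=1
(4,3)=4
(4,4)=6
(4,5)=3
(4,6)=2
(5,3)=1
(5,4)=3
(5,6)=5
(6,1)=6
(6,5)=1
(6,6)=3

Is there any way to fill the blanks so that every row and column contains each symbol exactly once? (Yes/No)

No row or column among the givens repeats a symbol, and propagating forced cells runs into no contradiction.
One valid completion exists (for instance, 4 6 3 5 2 1 / 1 3 6 2 5 4 / 3 2 5 1 4 6 / 5 1 4 6 3 2 / 2 4 1 3 6 5 / 6 5 2 4 1 3).

Yes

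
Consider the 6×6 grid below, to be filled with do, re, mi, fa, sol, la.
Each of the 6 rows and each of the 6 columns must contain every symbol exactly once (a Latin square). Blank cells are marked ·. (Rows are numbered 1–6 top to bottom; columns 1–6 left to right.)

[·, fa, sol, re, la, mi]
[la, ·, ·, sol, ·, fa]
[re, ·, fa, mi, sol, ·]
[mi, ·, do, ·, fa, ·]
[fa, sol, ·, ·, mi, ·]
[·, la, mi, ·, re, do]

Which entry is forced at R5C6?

re

Row 1, column 1: row 1 has {re, mi, fa, sol, la} and column 1 has {re, mi, fa, la}, leaving only do.
Row 2, column 3: row 2 has {fa, sol, la} and column 3 has {do, mi, fa, sol}, leaving only re.
Row 2, column 5: row 2 has {re, fa, sol, la} and column 5 has {re, mi, fa, sol, la}, leaving only do.
Row 2, column 2: row 2 has {do, re, fa, sol, la} and column 2 has {fa, sol, la}, leaving only mi.
Row 3, column 2: row 3 has {re, mi, fa, sol} and column 2 has {mi, fa, sol, la}, leaving only do.
Row 3, column 6: row 3 has {do, re, mi, fa, sol} and column 6 has {do, mi, fa}, leaving only la.
Row 5 already has {mi, fa, sol} and column 6 already has {do, mi, fa, la}, so row 5, column 6 must be re.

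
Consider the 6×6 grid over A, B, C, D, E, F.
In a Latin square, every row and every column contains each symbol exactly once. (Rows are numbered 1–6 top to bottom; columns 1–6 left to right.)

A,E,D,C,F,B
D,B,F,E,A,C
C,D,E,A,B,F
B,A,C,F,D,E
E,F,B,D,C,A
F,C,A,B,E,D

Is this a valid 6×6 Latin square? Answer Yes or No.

Each row is a permutation of the 6 symbols, and so is each column.

Yes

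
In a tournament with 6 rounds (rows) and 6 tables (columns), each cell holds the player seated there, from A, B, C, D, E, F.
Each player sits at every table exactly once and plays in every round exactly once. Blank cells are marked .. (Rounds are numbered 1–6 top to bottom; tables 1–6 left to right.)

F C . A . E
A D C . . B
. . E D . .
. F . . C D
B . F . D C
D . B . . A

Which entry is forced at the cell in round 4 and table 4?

Round 1, table 3: round 1 has {A, C, E, F} and table 3 has {B, C, E, F}, leaving only D.
Round 1, table 5: round 1 has {A, C, D, E, F} and table 5 has {C, D}, leaving only B.
Round 3, table 1: round 3 has {D, E} and table 1 has {A, B, D, F}, leaving only C.
Round 3, table 6: round 3 has {C, D, E} and table 6 has {A, B, C, D, E}, leaving only F.
Round 3, table 5: round 3 has {C, D, E, F} and table 5 has {B, C, D}, leaving only A.
Round 3, table 2: round 3 has {A, C, D, E, F} and table 2 has {C, D, F}, leaving only B.
Round 4, table 1: round 4 has {C, D, F} and table 1 has {A, B, C, D, F}, leaving only E.
Round 4 already has {C, D, E, F} and table 4 already has {A, D}, so round 4, table 4 must be B.

B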